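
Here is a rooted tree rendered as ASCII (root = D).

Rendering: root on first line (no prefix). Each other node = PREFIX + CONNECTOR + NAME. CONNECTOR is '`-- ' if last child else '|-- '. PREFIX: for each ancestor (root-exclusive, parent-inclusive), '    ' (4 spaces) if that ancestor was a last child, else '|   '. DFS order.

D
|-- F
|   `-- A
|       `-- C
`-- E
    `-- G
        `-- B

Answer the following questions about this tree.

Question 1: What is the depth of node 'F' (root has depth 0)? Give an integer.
Path from root to F: D -> F
Depth = number of edges = 1

Answer: 1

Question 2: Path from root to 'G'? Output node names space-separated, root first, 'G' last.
Answer: D E G

Derivation:
Walk down from root: D -> E -> G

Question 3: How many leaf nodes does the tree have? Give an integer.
Answer: 2

Derivation:
Leaves (nodes with no children): B, C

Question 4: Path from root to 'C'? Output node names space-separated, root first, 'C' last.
Walk down from root: D -> F -> A -> C

Answer: D F A C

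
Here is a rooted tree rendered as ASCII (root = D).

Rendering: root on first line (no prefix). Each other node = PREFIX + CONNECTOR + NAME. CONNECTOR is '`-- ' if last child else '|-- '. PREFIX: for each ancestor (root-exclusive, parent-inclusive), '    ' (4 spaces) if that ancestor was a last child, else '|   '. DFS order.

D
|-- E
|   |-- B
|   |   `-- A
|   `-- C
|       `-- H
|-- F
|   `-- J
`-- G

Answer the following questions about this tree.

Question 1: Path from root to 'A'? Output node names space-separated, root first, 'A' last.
Answer: D E B A

Derivation:
Walk down from root: D -> E -> B -> A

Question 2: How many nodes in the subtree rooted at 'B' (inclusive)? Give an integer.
Answer: 2

Derivation:
Subtree rooted at B contains: A, B
Count = 2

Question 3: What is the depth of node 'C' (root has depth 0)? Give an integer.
Path from root to C: D -> E -> C
Depth = number of edges = 2

Answer: 2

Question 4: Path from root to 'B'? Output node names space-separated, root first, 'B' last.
Answer: D E B

Derivation:
Walk down from root: D -> E -> B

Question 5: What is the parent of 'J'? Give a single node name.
Scan adjacency: J appears as child of F

Answer: F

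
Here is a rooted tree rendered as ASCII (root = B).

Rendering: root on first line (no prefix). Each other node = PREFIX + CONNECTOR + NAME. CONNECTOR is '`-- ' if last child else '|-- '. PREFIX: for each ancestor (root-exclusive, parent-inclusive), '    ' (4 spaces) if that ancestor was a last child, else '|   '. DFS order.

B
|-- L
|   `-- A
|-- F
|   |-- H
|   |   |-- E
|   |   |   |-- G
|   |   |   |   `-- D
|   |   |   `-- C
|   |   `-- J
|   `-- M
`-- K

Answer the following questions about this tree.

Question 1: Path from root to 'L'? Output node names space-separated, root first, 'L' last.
Walk down from root: B -> L

Answer: B L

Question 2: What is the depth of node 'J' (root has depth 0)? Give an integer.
Path from root to J: B -> F -> H -> J
Depth = number of edges = 3

Answer: 3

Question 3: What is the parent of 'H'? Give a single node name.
Scan adjacency: H appears as child of F

Answer: F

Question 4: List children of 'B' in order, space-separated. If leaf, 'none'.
Node B's children (from adjacency): L, F, K

Answer: L F K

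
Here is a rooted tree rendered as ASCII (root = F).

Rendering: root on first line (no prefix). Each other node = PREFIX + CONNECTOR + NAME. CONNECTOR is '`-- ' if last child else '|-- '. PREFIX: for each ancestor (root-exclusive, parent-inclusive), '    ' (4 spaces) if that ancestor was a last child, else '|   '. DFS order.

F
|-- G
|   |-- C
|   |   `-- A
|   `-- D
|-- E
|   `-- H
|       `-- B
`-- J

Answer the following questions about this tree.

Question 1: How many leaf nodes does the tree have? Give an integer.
Answer: 4

Derivation:
Leaves (nodes with no children): A, B, D, J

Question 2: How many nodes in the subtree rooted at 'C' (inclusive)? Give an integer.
Subtree rooted at C contains: A, C
Count = 2

Answer: 2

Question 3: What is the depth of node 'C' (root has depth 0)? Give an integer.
Path from root to C: F -> G -> C
Depth = number of edges = 2

Answer: 2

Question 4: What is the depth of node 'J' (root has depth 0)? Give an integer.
Path from root to J: F -> J
Depth = number of edges = 1

Answer: 1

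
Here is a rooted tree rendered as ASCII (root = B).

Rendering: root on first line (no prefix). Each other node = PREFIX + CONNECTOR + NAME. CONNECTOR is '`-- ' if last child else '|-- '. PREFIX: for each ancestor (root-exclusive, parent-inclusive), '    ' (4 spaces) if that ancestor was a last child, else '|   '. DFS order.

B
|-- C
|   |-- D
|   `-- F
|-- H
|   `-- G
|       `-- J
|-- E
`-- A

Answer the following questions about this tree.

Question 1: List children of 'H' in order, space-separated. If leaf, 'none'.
Node H's children (from adjacency): G

Answer: G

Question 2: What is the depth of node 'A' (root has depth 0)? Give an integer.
Answer: 1

Derivation:
Path from root to A: B -> A
Depth = number of edges = 1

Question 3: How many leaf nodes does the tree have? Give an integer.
Answer: 5

Derivation:
Leaves (nodes with no children): A, D, E, F, J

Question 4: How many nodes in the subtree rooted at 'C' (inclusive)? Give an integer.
Subtree rooted at C contains: C, D, F
Count = 3

Answer: 3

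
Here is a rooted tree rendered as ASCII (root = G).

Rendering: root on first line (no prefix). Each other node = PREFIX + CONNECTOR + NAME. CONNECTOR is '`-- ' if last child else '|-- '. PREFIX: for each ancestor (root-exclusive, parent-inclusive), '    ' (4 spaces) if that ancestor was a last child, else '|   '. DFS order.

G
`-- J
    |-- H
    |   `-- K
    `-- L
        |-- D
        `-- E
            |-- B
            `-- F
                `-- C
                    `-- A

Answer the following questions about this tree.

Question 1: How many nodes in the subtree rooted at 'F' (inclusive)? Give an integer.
Subtree rooted at F contains: A, C, F
Count = 3

Answer: 3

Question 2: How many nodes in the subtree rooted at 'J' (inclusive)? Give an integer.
Subtree rooted at J contains: A, B, C, D, E, F, H, J, K, L
Count = 10

Answer: 10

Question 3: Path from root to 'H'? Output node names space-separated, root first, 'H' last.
Answer: G J H

Derivation:
Walk down from root: G -> J -> H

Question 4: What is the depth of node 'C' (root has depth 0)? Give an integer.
Path from root to C: G -> J -> L -> E -> F -> C
Depth = number of edges = 5

Answer: 5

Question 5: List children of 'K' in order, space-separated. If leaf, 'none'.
Node K's children (from adjacency): (leaf)

Answer: none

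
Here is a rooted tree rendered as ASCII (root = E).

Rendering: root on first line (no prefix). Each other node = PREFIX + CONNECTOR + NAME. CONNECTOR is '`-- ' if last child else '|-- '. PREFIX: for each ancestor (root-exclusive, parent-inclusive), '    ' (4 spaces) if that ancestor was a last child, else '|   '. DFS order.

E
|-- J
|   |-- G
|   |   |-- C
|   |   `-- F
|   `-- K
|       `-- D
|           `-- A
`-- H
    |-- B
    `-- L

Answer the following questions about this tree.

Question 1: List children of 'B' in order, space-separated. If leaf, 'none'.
Answer: none

Derivation:
Node B's children (from adjacency): (leaf)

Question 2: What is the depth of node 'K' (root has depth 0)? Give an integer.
Path from root to K: E -> J -> K
Depth = number of edges = 2

Answer: 2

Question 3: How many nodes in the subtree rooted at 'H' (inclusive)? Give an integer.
Subtree rooted at H contains: B, H, L
Count = 3

Answer: 3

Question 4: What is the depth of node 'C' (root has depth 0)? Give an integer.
Path from root to C: E -> J -> G -> C
Depth = number of edges = 3

Answer: 3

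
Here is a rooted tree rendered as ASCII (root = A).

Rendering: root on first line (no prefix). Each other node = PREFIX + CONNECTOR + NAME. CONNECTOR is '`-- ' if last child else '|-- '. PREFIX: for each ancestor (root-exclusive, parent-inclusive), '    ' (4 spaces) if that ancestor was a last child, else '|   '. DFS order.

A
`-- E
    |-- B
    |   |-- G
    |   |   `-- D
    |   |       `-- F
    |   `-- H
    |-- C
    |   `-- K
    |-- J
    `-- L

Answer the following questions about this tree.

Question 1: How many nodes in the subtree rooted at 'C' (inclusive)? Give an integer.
Answer: 2

Derivation:
Subtree rooted at C contains: C, K
Count = 2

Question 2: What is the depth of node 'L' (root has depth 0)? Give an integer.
Path from root to L: A -> E -> L
Depth = number of edges = 2

Answer: 2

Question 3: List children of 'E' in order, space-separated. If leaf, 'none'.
Answer: B C J L

Derivation:
Node E's children (from adjacency): B, C, J, L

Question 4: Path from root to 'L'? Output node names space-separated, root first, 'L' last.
Walk down from root: A -> E -> L

Answer: A E L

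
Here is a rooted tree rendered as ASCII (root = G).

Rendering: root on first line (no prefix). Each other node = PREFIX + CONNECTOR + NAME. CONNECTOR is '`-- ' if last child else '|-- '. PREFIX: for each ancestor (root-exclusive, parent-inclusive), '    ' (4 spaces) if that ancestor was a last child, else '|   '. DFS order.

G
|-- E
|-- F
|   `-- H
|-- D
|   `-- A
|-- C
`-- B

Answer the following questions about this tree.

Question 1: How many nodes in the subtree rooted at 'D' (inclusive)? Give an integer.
Subtree rooted at D contains: A, D
Count = 2

Answer: 2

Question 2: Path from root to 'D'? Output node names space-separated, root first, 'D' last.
Answer: G D

Derivation:
Walk down from root: G -> D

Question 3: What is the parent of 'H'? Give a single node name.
Answer: F

Derivation:
Scan adjacency: H appears as child of F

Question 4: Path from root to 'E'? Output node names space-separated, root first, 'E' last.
Walk down from root: G -> E

Answer: G E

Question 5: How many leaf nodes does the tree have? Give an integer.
Answer: 5

Derivation:
Leaves (nodes with no children): A, B, C, E, H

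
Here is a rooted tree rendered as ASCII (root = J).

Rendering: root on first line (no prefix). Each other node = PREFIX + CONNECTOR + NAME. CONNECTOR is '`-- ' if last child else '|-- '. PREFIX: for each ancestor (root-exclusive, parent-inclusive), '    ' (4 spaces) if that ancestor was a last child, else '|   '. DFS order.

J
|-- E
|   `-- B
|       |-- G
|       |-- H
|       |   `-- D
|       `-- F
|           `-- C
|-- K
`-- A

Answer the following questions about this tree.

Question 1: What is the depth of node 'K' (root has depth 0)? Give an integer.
Answer: 1

Derivation:
Path from root to K: J -> K
Depth = number of edges = 1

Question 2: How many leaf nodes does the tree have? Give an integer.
Answer: 5

Derivation:
Leaves (nodes with no children): A, C, D, G, K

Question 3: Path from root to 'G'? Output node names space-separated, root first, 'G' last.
Walk down from root: J -> E -> B -> G

Answer: J E B G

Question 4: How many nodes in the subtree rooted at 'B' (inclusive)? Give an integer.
Answer: 6

Derivation:
Subtree rooted at B contains: B, C, D, F, G, H
Count = 6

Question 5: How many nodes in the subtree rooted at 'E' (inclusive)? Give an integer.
Answer: 7

Derivation:
Subtree rooted at E contains: B, C, D, E, F, G, H
Count = 7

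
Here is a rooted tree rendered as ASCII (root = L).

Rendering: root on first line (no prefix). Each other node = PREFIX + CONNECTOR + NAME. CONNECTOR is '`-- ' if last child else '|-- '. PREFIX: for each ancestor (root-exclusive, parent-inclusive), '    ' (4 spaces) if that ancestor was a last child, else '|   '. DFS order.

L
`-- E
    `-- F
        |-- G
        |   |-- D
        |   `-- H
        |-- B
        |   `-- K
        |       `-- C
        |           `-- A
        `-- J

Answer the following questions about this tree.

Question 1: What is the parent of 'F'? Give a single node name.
Answer: E

Derivation:
Scan adjacency: F appears as child of E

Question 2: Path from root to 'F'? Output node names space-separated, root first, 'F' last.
Walk down from root: L -> E -> F

Answer: L E F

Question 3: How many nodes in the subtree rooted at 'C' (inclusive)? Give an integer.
Answer: 2

Derivation:
Subtree rooted at C contains: A, C
Count = 2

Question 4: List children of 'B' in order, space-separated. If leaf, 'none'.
Answer: K

Derivation:
Node B's children (from adjacency): K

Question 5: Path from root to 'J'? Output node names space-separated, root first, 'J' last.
Walk down from root: L -> E -> F -> J

Answer: L E F J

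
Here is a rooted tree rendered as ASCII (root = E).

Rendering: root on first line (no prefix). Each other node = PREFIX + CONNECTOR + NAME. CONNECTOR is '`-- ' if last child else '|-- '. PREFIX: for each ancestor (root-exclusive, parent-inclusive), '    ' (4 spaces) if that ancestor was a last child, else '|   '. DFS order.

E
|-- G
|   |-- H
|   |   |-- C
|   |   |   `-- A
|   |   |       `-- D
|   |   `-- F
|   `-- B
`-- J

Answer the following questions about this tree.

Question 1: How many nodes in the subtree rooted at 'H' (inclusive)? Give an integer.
Subtree rooted at H contains: A, C, D, F, H
Count = 5

Answer: 5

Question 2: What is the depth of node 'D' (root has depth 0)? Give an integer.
Answer: 5

Derivation:
Path from root to D: E -> G -> H -> C -> A -> D
Depth = number of edges = 5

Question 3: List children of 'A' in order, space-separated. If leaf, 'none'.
Answer: D

Derivation:
Node A's children (from adjacency): D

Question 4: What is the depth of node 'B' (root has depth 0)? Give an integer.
Answer: 2

Derivation:
Path from root to B: E -> G -> B
Depth = number of edges = 2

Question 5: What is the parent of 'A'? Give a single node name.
Scan adjacency: A appears as child of C

Answer: C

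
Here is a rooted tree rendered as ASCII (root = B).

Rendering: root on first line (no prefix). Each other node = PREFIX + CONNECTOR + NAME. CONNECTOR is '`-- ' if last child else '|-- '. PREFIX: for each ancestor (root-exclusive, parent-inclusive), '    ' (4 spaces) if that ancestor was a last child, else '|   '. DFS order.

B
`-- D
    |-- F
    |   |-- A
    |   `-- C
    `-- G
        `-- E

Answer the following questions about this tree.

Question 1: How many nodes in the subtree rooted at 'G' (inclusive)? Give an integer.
Answer: 2

Derivation:
Subtree rooted at G contains: E, G
Count = 2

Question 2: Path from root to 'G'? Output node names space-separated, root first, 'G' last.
Answer: B D G

Derivation:
Walk down from root: B -> D -> G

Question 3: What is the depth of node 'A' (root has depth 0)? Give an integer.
Path from root to A: B -> D -> F -> A
Depth = number of edges = 3

Answer: 3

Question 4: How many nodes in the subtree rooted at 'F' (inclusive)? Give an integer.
Answer: 3

Derivation:
Subtree rooted at F contains: A, C, F
Count = 3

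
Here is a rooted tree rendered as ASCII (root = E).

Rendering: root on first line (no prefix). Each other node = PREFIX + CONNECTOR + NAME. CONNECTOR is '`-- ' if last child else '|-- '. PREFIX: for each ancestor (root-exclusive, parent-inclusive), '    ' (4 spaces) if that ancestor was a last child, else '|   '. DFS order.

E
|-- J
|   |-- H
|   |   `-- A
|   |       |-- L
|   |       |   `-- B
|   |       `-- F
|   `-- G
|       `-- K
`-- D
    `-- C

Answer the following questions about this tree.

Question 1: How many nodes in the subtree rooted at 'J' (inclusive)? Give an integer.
Subtree rooted at J contains: A, B, F, G, H, J, K, L
Count = 8

Answer: 8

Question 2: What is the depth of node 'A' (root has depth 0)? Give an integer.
Path from root to A: E -> J -> H -> A
Depth = number of edges = 3

Answer: 3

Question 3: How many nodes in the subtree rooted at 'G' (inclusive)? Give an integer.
Subtree rooted at G contains: G, K
Count = 2

Answer: 2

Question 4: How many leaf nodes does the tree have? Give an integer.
Answer: 4

Derivation:
Leaves (nodes with no children): B, C, F, K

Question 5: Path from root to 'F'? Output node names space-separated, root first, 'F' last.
Walk down from root: E -> J -> H -> A -> F

Answer: E J H A F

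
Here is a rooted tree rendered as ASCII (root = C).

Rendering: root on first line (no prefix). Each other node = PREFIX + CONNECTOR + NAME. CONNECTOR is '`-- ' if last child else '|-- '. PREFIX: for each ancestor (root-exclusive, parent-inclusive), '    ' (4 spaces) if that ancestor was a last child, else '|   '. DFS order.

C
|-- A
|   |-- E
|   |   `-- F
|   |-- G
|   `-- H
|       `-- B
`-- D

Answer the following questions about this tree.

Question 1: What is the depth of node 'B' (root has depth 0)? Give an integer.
Answer: 3

Derivation:
Path from root to B: C -> A -> H -> B
Depth = number of edges = 3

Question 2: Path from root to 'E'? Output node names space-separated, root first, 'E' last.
Walk down from root: C -> A -> E

Answer: C A E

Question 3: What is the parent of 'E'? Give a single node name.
Answer: A

Derivation:
Scan adjacency: E appears as child of A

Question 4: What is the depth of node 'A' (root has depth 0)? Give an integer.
Path from root to A: C -> A
Depth = number of edges = 1

Answer: 1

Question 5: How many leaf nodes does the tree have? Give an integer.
Leaves (nodes with no children): B, D, F, G

Answer: 4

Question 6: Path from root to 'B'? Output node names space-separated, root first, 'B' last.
Walk down from root: C -> A -> H -> B

Answer: C A H B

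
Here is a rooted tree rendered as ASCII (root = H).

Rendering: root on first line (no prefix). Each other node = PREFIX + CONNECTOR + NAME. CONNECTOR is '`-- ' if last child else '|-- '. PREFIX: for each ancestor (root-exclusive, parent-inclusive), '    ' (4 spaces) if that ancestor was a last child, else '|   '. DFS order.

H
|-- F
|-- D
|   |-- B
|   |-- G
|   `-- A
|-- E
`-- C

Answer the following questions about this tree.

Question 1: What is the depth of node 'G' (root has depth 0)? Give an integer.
Path from root to G: H -> D -> G
Depth = number of edges = 2

Answer: 2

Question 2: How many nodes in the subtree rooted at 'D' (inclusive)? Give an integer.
Subtree rooted at D contains: A, B, D, G
Count = 4

Answer: 4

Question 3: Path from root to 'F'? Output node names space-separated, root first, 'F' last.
Answer: H F

Derivation:
Walk down from root: H -> F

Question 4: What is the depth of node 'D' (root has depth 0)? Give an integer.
Answer: 1

Derivation:
Path from root to D: H -> D
Depth = number of edges = 1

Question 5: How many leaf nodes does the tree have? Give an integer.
Leaves (nodes with no children): A, B, C, E, F, G

Answer: 6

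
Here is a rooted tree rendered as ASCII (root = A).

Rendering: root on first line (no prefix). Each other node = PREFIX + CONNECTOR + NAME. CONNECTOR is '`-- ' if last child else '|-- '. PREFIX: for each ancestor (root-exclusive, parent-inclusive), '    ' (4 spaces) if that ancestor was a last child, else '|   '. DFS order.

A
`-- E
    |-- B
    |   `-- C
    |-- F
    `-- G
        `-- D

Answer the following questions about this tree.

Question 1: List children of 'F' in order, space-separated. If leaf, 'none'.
Node F's children (from adjacency): (leaf)

Answer: none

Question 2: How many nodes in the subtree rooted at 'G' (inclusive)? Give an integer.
Answer: 2

Derivation:
Subtree rooted at G contains: D, G
Count = 2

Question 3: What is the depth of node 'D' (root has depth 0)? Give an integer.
Path from root to D: A -> E -> G -> D
Depth = number of edges = 3

Answer: 3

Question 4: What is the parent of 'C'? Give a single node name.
Scan adjacency: C appears as child of B

Answer: B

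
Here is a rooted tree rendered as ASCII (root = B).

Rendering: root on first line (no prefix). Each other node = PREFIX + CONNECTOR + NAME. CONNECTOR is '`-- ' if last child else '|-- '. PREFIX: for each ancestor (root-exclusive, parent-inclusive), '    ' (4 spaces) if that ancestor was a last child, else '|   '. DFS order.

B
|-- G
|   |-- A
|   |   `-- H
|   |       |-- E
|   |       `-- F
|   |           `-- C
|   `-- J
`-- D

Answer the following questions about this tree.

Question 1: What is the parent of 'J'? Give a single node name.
Scan adjacency: J appears as child of G

Answer: G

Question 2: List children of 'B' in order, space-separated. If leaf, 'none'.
Answer: G D

Derivation:
Node B's children (from adjacency): G, D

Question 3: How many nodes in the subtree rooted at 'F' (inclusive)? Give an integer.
Subtree rooted at F contains: C, F
Count = 2

Answer: 2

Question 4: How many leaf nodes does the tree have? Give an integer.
Answer: 4

Derivation:
Leaves (nodes with no children): C, D, E, J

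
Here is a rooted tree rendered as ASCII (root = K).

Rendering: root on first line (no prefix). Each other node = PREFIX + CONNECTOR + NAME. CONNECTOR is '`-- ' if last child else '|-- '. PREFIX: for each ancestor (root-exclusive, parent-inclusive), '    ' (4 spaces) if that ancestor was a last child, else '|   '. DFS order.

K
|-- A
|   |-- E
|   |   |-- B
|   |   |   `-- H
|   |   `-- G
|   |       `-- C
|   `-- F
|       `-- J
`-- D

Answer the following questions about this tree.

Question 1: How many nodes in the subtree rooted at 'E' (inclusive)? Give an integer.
Subtree rooted at E contains: B, C, E, G, H
Count = 5

Answer: 5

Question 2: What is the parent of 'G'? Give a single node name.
Answer: E

Derivation:
Scan adjacency: G appears as child of E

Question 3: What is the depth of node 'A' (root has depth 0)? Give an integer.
Path from root to A: K -> A
Depth = number of edges = 1

Answer: 1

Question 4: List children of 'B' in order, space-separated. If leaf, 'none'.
Answer: H

Derivation:
Node B's children (from adjacency): H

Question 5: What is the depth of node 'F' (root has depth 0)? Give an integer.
Path from root to F: K -> A -> F
Depth = number of edges = 2

Answer: 2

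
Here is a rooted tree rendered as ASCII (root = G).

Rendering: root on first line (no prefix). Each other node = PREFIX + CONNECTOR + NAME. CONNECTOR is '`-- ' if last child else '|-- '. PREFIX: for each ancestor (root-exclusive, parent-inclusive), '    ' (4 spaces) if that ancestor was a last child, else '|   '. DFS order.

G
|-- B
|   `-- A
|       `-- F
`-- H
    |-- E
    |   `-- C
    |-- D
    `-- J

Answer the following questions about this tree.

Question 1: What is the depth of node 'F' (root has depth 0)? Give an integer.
Path from root to F: G -> B -> A -> F
Depth = number of edges = 3

Answer: 3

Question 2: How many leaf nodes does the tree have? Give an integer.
Answer: 4

Derivation:
Leaves (nodes with no children): C, D, F, J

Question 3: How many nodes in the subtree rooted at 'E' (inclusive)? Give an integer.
Subtree rooted at E contains: C, E
Count = 2

Answer: 2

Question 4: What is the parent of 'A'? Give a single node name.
Answer: B

Derivation:
Scan adjacency: A appears as child of B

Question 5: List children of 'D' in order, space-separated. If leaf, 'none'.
Node D's children (from adjacency): (leaf)

Answer: none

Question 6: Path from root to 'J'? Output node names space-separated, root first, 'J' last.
Answer: G H J

Derivation:
Walk down from root: G -> H -> J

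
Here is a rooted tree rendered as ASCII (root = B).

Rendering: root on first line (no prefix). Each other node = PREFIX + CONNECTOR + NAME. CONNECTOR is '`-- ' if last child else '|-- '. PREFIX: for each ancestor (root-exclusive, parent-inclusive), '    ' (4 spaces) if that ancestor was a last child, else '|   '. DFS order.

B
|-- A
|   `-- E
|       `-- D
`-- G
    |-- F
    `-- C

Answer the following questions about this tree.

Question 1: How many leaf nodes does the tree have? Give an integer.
Leaves (nodes with no children): C, D, F

Answer: 3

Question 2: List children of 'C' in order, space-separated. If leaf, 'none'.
Answer: none

Derivation:
Node C's children (from adjacency): (leaf)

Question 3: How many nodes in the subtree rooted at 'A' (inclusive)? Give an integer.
Subtree rooted at A contains: A, D, E
Count = 3

Answer: 3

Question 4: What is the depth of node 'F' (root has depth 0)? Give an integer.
Path from root to F: B -> G -> F
Depth = number of edges = 2

Answer: 2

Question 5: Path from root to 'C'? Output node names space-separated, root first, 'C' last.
Answer: B G C

Derivation:
Walk down from root: B -> G -> C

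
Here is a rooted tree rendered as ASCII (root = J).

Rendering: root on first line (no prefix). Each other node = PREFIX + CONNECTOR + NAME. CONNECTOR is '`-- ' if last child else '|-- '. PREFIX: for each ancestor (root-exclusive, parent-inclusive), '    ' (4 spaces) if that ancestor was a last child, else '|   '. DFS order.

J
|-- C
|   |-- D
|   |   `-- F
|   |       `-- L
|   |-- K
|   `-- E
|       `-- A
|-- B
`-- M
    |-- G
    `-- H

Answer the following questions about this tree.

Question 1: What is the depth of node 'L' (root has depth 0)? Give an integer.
Answer: 4

Derivation:
Path from root to L: J -> C -> D -> F -> L
Depth = number of edges = 4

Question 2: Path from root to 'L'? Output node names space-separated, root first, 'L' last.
Answer: J C D F L

Derivation:
Walk down from root: J -> C -> D -> F -> L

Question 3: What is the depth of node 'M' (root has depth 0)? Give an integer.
Answer: 1

Derivation:
Path from root to M: J -> M
Depth = number of edges = 1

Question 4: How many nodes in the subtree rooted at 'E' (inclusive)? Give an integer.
Answer: 2

Derivation:
Subtree rooted at E contains: A, E
Count = 2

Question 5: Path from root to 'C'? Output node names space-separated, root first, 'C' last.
Answer: J C

Derivation:
Walk down from root: J -> C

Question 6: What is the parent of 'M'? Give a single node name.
Scan adjacency: M appears as child of J

Answer: J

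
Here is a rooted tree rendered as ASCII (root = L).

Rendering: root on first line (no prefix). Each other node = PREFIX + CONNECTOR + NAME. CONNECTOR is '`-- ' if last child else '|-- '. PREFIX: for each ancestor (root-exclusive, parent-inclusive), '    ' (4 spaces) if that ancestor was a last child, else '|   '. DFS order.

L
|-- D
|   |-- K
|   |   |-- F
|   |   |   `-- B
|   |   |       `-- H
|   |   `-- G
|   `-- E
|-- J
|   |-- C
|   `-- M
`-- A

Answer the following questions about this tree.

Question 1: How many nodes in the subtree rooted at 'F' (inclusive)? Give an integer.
Answer: 3

Derivation:
Subtree rooted at F contains: B, F, H
Count = 3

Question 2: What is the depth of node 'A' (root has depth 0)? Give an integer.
Answer: 1

Derivation:
Path from root to A: L -> A
Depth = number of edges = 1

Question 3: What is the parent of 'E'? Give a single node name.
Scan adjacency: E appears as child of D

Answer: D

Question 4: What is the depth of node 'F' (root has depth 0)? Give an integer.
Path from root to F: L -> D -> K -> F
Depth = number of edges = 3

Answer: 3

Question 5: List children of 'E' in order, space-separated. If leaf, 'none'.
Node E's children (from adjacency): (leaf)

Answer: none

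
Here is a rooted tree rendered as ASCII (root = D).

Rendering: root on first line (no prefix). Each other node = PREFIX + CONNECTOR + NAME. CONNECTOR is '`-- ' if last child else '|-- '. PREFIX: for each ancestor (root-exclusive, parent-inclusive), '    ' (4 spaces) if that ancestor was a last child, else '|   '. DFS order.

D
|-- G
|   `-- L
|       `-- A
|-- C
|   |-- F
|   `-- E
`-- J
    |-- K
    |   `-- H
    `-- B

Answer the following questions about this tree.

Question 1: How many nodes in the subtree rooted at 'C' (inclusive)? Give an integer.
Answer: 3

Derivation:
Subtree rooted at C contains: C, E, F
Count = 3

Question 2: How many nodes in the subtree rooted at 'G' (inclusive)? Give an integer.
Subtree rooted at G contains: A, G, L
Count = 3

Answer: 3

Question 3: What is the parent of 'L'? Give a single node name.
Scan adjacency: L appears as child of G

Answer: G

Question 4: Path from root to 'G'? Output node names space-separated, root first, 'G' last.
Answer: D G

Derivation:
Walk down from root: D -> G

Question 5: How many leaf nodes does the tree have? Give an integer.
Answer: 5

Derivation:
Leaves (nodes with no children): A, B, E, F, H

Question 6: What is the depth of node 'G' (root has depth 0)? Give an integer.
Path from root to G: D -> G
Depth = number of edges = 1

Answer: 1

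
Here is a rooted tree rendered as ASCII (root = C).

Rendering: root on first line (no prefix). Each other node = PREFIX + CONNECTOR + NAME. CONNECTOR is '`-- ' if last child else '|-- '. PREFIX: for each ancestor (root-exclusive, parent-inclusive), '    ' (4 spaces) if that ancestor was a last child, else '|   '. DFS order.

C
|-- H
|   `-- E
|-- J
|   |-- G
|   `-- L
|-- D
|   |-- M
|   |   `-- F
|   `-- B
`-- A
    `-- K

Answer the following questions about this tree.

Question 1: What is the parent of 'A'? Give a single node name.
Answer: C

Derivation:
Scan adjacency: A appears as child of C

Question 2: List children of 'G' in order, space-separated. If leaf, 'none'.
Answer: none

Derivation:
Node G's children (from adjacency): (leaf)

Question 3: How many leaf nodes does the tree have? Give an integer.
Answer: 6

Derivation:
Leaves (nodes with no children): B, E, F, G, K, L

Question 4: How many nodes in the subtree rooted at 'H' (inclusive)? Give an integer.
Answer: 2

Derivation:
Subtree rooted at H contains: E, H
Count = 2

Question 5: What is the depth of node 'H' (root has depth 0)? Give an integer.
Path from root to H: C -> H
Depth = number of edges = 1

Answer: 1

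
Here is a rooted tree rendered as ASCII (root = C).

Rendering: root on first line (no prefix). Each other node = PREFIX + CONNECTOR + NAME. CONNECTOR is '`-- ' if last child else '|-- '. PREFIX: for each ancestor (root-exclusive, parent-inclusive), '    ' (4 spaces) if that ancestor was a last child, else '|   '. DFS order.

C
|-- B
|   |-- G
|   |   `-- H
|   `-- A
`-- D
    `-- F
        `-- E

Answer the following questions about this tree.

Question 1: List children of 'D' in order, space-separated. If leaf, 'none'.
Node D's children (from adjacency): F

Answer: F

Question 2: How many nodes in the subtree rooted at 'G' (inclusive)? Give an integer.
Answer: 2

Derivation:
Subtree rooted at G contains: G, H
Count = 2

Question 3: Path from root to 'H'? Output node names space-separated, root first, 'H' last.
Walk down from root: C -> B -> G -> H

Answer: C B G H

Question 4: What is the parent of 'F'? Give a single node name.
Scan adjacency: F appears as child of D

Answer: D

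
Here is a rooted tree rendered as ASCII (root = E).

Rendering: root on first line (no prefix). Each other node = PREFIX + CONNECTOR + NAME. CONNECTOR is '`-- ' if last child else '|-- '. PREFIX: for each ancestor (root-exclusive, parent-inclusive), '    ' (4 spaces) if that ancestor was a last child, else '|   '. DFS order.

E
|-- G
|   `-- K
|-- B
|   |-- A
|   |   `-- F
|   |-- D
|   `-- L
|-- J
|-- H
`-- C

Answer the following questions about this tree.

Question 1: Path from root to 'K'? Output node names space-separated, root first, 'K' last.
Answer: E G K

Derivation:
Walk down from root: E -> G -> K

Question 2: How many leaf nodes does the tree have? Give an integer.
Answer: 7

Derivation:
Leaves (nodes with no children): C, D, F, H, J, K, L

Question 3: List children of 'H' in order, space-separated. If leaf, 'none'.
Answer: none

Derivation:
Node H's children (from adjacency): (leaf)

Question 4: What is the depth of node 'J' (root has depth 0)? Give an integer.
Path from root to J: E -> J
Depth = number of edges = 1

Answer: 1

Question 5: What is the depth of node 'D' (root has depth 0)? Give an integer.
Path from root to D: E -> B -> D
Depth = number of edges = 2

Answer: 2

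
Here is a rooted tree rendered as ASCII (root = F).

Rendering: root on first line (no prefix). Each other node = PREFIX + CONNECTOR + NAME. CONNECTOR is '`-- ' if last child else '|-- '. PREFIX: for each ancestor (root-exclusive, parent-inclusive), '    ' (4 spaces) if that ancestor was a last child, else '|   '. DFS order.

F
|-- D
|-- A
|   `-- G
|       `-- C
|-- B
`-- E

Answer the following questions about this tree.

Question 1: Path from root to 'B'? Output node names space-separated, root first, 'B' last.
Answer: F B

Derivation:
Walk down from root: F -> B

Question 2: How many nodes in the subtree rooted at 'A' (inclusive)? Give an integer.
Answer: 3

Derivation:
Subtree rooted at A contains: A, C, G
Count = 3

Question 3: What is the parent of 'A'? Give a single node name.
Scan adjacency: A appears as child of F

Answer: F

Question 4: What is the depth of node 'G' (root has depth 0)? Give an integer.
Answer: 2

Derivation:
Path from root to G: F -> A -> G
Depth = number of edges = 2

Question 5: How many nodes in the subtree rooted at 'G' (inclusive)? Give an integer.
Answer: 2

Derivation:
Subtree rooted at G contains: C, G
Count = 2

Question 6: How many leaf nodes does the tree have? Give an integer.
Leaves (nodes with no children): B, C, D, E

Answer: 4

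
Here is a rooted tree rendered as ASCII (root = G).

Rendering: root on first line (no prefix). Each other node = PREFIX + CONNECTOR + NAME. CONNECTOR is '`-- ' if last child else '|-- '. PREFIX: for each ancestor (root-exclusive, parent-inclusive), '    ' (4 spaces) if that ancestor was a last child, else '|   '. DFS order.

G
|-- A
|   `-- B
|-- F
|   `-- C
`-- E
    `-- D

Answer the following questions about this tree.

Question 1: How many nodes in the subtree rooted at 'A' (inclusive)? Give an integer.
Answer: 2

Derivation:
Subtree rooted at A contains: A, B
Count = 2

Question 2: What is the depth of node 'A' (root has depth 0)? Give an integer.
Answer: 1

Derivation:
Path from root to A: G -> A
Depth = number of edges = 1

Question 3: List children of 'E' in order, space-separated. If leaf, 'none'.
Answer: D

Derivation:
Node E's children (from adjacency): D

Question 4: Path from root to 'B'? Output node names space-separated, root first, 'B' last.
Walk down from root: G -> A -> B

Answer: G A B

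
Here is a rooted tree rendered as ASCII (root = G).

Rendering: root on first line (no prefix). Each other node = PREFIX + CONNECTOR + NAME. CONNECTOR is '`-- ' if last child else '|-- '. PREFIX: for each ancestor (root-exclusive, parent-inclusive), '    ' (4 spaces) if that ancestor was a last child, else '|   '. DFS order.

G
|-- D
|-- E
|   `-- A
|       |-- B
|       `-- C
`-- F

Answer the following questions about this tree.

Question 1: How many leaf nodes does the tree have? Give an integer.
Answer: 4

Derivation:
Leaves (nodes with no children): B, C, D, F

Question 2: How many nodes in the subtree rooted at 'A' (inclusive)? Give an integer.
Subtree rooted at A contains: A, B, C
Count = 3

Answer: 3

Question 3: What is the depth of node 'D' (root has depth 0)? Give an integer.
Path from root to D: G -> D
Depth = number of edges = 1

Answer: 1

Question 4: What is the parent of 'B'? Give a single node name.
Scan adjacency: B appears as child of A

Answer: A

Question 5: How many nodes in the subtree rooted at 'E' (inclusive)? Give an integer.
Subtree rooted at E contains: A, B, C, E
Count = 4

Answer: 4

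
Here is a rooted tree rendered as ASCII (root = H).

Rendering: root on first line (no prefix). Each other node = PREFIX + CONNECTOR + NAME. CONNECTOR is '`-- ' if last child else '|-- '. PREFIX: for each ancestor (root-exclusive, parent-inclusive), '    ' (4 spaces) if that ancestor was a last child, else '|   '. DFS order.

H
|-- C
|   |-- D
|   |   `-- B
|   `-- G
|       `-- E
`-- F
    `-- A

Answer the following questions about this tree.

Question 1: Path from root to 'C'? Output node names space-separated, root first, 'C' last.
Answer: H C

Derivation:
Walk down from root: H -> C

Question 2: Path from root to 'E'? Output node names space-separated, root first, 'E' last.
Walk down from root: H -> C -> G -> E

Answer: H C G E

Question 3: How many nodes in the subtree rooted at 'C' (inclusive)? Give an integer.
Answer: 5

Derivation:
Subtree rooted at C contains: B, C, D, E, G
Count = 5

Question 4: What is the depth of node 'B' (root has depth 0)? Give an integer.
Path from root to B: H -> C -> D -> B
Depth = number of edges = 3

Answer: 3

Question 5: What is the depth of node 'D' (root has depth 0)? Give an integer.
Path from root to D: H -> C -> D
Depth = number of edges = 2

Answer: 2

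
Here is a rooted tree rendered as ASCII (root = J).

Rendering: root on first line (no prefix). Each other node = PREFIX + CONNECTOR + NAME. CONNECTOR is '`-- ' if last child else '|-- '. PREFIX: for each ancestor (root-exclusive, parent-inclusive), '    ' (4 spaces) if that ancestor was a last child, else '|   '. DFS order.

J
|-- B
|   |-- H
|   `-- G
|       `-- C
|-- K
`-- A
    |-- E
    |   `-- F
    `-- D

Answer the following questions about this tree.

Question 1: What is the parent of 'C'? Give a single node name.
Answer: G

Derivation:
Scan adjacency: C appears as child of G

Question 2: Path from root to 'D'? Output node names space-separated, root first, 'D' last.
Walk down from root: J -> A -> D

Answer: J A D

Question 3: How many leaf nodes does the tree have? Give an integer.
Leaves (nodes with no children): C, D, F, H, K

Answer: 5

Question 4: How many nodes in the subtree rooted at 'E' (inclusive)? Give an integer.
Subtree rooted at E contains: E, F
Count = 2

Answer: 2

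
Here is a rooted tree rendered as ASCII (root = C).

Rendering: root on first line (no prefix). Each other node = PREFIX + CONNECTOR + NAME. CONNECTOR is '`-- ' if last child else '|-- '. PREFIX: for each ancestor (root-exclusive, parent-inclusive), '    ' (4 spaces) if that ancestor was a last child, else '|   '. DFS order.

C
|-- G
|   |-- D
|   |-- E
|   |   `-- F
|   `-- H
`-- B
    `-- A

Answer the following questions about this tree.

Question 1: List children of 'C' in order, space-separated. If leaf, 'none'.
Node C's children (from adjacency): G, B

Answer: G B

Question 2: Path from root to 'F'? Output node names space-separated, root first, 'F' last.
Answer: C G E F

Derivation:
Walk down from root: C -> G -> E -> F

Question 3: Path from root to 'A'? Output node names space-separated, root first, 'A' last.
Answer: C B A

Derivation:
Walk down from root: C -> B -> A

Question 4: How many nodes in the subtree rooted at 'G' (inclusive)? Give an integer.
Subtree rooted at G contains: D, E, F, G, H
Count = 5

Answer: 5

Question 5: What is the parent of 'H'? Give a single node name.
Scan adjacency: H appears as child of G

Answer: G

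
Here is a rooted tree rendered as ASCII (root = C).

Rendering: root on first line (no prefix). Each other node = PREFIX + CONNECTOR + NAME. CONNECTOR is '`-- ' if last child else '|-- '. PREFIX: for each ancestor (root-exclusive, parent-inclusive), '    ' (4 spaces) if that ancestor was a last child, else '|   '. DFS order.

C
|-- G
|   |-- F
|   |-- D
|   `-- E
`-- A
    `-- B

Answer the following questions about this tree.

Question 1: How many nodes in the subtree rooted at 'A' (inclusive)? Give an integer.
Subtree rooted at A contains: A, B
Count = 2

Answer: 2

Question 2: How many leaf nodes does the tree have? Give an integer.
Leaves (nodes with no children): B, D, E, F

Answer: 4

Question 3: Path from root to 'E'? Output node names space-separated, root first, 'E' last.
Walk down from root: C -> G -> E

Answer: C G E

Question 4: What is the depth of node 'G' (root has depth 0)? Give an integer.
Path from root to G: C -> G
Depth = number of edges = 1

Answer: 1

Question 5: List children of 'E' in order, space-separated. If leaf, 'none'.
Node E's children (from adjacency): (leaf)

Answer: none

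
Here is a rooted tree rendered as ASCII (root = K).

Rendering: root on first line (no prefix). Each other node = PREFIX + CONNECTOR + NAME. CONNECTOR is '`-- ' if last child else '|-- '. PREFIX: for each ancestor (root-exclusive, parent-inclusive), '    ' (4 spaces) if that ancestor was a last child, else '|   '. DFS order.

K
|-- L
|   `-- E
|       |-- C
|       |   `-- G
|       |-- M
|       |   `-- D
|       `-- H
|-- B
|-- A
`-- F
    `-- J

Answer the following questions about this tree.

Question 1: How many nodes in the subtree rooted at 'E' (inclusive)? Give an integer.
Subtree rooted at E contains: C, D, E, G, H, M
Count = 6

Answer: 6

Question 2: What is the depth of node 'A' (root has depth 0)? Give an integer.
Answer: 1

Derivation:
Path from root to A: K -> A
Depth = number of edges = 1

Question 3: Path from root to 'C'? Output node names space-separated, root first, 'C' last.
Walk down from root: K -> L -> E -> C

Answer: K L E C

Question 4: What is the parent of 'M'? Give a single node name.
Answer: E

Derivation:
Scan adjacency: M appears as child of E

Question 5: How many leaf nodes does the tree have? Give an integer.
Answer: 6

Derivation:
Leaves (nodes with no children): A, B, D, G, H, J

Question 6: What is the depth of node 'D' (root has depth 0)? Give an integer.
Answer: 4

Derivation:
Path from root to D: K -> L -> E -> M -> D
Depth = number of edges = 4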